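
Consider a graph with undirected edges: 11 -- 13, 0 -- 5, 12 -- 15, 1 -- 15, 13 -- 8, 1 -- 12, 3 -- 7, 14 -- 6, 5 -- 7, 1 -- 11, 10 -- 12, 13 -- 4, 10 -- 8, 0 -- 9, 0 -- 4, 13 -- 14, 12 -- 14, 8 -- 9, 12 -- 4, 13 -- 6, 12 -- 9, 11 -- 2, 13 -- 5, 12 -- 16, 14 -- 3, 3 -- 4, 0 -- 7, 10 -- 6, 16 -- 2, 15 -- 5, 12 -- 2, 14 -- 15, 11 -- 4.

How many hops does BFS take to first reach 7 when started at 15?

2

Level 0: 15
Level 1: 1, 5, 12, 14
Level 2: 0, 2, 3, 4, 6, 7, 9, 10, 11, 13, 16
Level 3: 8
7 first appears at level 2.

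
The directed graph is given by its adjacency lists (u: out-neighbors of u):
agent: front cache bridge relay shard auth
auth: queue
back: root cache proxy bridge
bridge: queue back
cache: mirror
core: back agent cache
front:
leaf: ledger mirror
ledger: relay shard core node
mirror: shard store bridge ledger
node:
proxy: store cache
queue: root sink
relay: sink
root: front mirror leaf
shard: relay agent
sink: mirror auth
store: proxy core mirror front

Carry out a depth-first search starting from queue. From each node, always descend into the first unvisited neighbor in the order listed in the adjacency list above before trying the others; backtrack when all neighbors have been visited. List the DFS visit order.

Visit queue
queue → root
root → front
root → mirror
mirror → shard
shard → relay
relay → sink
sink → auth
shard → agent
agent → cache
agent → bridge
bridge → back
back → proxy
proxy → store
store → core
mirror → ledger
ledger → node
root → leaf

queue, root, front, mirror, shard, relay, sink, auth, agent, cache, bridge, back, proxy, store, core, ledger, node, leaf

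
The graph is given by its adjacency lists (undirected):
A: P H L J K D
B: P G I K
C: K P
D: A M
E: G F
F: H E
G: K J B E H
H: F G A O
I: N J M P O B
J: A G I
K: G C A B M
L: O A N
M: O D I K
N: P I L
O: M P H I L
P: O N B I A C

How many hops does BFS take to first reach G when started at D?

3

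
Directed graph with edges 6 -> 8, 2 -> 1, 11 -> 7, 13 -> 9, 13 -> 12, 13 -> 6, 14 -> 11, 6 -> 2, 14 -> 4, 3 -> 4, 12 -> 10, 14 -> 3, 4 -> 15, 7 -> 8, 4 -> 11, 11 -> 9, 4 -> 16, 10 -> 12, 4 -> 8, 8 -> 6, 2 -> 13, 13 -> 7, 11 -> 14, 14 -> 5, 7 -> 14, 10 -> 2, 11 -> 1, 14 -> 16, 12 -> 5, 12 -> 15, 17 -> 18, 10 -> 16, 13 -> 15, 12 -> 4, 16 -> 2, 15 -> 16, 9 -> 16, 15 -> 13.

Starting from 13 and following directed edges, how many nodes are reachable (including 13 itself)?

BFS from 13 visits: 13, 6, 7, 9, 12, 15, 2, 8, 14, 16, 4, 5, 10, 1, 3, 11
Reachable nodes: 16 of 18 total.

16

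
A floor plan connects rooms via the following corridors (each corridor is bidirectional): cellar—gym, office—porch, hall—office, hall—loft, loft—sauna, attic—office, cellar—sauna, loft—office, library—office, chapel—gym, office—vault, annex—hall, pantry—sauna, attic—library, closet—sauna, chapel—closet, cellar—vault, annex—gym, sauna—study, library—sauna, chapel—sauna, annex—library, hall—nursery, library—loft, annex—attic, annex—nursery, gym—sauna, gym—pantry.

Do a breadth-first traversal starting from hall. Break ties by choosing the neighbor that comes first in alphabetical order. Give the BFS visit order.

hall -> annex -> loft -> nursery -> office -> attic -> gym -> library -> sauna -> porch -> vault -> cellar -> chapel -> pantry -> closet -> study

Visit hall; enqueue annex, loft, nursery, office → queue [annex, loft, nursery, office]
Visit annex; enqueue attic, gym, library → queue [loft, nursery, office, attic, gym, library]
Visit loft; enqueue sauna → queue [nursery, office, attic, gym, library, sauna]
Visit nursery → queue [office, attic, gym, library, sauna]
Visit office; enqueue porch, vault → queue [attic, gym, library, sauna, porch, vault]
Visit attic → queue [gym, library, sauna, porch, vault]
Visit gym; enqueue cellar, chapel, pantry → queue [library, sauna, porch, vault, cellar, chapel, pantry]
Visit library → queue [sauna, porch, vault, cellar, chapel, pantry]
Visit sauna; enqueue closet, study → queue [porch, vault, cellar, chapel, pantry, closet, study]
Visit porch → queue [vault, cellar, chapel, pantry, closet, study]
Visit vault → queue [cellar, chapel, pantry, closet, study]
Visit cellar → queue [chapel, pantry, closet, study]
Visit chapel → queue [pantry, closet, study]
Visit pantry → queue [closet, study]
Visit closet → queue [study]
Visit study → queue []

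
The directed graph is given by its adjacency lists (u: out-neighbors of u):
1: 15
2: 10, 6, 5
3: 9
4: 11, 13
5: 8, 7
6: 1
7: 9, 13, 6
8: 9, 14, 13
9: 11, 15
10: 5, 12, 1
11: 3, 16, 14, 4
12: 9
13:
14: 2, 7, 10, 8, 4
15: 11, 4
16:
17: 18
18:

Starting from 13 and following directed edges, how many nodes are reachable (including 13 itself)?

1

BFS from 13 visits: 13
Reachable nodes: 1 of 18 total.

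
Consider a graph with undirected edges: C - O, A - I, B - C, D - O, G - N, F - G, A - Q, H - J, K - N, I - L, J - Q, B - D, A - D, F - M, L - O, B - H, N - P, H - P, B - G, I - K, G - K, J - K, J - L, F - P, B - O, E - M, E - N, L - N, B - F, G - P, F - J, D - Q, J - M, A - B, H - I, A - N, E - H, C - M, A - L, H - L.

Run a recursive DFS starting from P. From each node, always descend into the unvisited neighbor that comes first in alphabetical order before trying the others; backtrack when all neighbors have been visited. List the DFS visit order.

P, F, B, A, D, O, C, M, E, H, I, K, G, N, L, J, Q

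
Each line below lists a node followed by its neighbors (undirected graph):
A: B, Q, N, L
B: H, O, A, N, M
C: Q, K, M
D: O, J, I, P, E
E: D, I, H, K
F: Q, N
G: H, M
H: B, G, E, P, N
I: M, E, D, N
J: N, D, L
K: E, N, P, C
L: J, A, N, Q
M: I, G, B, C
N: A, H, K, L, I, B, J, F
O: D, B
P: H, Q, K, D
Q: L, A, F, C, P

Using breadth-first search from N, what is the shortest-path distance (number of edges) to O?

2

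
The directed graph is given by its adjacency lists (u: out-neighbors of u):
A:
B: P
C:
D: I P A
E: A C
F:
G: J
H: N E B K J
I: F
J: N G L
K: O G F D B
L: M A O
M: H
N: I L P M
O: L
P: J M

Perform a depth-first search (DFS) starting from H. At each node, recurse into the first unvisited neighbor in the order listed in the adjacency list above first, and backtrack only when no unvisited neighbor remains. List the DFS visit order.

Visit H
H → N
N → I
I → F
N → L
L → M
L → A
L → O
N → P
P → J
J → G
H → E
E → C
H → B
H → K
K → D

H, N, I, F, L, M, A, O, P, J, G, E, C, B, K, D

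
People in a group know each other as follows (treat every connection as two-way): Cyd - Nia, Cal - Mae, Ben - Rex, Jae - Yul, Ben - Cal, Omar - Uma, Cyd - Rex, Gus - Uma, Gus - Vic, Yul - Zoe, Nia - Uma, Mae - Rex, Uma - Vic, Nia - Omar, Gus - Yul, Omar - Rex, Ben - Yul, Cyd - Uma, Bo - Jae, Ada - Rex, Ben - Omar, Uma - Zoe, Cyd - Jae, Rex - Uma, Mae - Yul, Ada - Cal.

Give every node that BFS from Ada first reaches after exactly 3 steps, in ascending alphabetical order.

Gus, Jae, Nia, Vic, Yul, Zoe

Level 0: Ada
Level 1: Cal, Rex
Level 2: Ben, Cyd, Mae, Omar, Uma
Level 3: Gus, Jae, Nia, Vic, Yul, Zoe
Level 4: Bo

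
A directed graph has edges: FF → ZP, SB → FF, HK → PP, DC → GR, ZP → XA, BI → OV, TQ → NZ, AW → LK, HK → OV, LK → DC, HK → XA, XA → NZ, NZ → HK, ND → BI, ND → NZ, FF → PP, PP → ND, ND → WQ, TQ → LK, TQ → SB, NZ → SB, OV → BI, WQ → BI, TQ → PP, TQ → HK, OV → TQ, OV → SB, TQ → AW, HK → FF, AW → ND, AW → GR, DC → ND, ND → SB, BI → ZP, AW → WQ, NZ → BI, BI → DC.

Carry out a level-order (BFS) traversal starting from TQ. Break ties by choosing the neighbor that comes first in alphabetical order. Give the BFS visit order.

Visit TQ; enqueue AW, HK, LK, NZ, PP, SB → queue [AW, HK, LK, NZ, PP, SB]
Visit AW; enqueue GR, ND, WQ → queue [HK, LK, NZ, PP, SB, GR, ND, WQ]
Visit HK; enqueue FF, OV, XA → queue [LK, NZ, PP, SB, GR, ND, WQ, FF, OV, XA]
Visit LK; enqueue DC → queue [NZ, PP, SB, GR, ND, WQ, FF, OV, XA, DC]
Visit NZ; enqueue BI → queue [PP, SB, GR, ND, WQ, FF, OV, XA, DC, BI]
Visit PP → queue [SB, GR, ND, WQ, FF, OV, XA, DC, BI]
Visit SB → queue [GR, ND, WQ, FF, OV, XA, DC, BI]
Visit GR → queue [ND, WQ, FF, OV, XA, DC, BI]
Visit ND → queue [WQ, FF, OV, XA, DC, BI]
Visit WQ → queue [FF, OV, XA, DC, BI]
Visit FF; enqueue ZP → queue [OV, XA, DC, BI, ZP]
Visit OV → queue [XA, DC, BI, ZP]
Visit XA → queue [DC, BI, ZP]
Visit DC → queue [BI, ZP]
Visit BI → queue [ZP]
Visit ZP → queue []

TQ → AW → HK → LK → NZ → PP → SB → GR → ND → WQ → FF → OV → XA → DC → BI → ZP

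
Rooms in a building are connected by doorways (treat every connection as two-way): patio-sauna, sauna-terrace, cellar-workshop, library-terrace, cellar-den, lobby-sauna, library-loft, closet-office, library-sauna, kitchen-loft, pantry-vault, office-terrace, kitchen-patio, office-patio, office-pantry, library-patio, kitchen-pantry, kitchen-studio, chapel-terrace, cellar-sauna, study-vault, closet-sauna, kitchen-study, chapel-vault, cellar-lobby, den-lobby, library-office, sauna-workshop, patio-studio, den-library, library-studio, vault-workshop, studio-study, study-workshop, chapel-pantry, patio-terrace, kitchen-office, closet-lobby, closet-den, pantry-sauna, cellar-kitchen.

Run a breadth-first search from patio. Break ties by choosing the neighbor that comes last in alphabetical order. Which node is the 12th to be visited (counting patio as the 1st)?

lobby

Visit patio; enqueue terrace, studio, sauna, office, library, kitchen → queue [terrace, studio, sauna, office, library, kitchen]
Visit terrace; enqueue chapel → queue [studio, sauna, office, library, kitchen, chapel]
Visit studio; enqueue study → queue [sauna, office, library, kitchen, chapel, study]
Visit sauna; enqueue workshop, pantry, lobby, closet, cellar → queue [office, library, kitchen, chapel, study, workshop, pantry, lobby, closet, cellar]
Visit office → queue [library, kitchen, chapel, study, workshop, pantry, lobby, closet, cellar]
Visit library; enqueue loft, den → queue [kitchen, chapel, study, workshop, pantry, lobby, closet, cellar, loft, den]
Visit kitchen → queue [chapel, study, workshop, pantry, lobby, closet, cellar, loft, den]
Visit chapel; enqueue vault → queue [study, workshop, pantry, lobby, closet, cellar, loft, den, vault]
Visit study → queue [workshop, pantry, lobby, closet, cellar, loft, den, vault]
Visit workshop → queue [pantry, lobby, closet, cellar, loft, den, vault]
Visit pantry → queue [lobby, closet, cellar, loft, den, vault]
Visit lobby → queue [closet, cellar, loft, den, vault]
Visit closet → queue [cellar, loft, den, vault]
Visit cellar → queue [loft, den, vault]
Visit loft → queue [den, vault]
Visit den → queue [vault]
Visit vault → queue []

Visit order: patio, terrace, studio, sauna, office, library, kitchen, chapel, study, workshop, pantry, lobby, closet, cellar, loft, den, vault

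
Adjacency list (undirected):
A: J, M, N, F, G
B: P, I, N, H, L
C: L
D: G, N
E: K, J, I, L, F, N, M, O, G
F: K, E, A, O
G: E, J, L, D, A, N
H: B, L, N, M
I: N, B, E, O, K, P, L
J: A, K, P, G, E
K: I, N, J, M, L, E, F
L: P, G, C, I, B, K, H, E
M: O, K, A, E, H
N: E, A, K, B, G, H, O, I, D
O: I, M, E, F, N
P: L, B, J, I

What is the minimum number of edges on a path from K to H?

Level 0: K
Level 1: E, F, I, J, L, M, N
Level 2: A, B, C, D, G, H, O, P
H first appears at level 2.

2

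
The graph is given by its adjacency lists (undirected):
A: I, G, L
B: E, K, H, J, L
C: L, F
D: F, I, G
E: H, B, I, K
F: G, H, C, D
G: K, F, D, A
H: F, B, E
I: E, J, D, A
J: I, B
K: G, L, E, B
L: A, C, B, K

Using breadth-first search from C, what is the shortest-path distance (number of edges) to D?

2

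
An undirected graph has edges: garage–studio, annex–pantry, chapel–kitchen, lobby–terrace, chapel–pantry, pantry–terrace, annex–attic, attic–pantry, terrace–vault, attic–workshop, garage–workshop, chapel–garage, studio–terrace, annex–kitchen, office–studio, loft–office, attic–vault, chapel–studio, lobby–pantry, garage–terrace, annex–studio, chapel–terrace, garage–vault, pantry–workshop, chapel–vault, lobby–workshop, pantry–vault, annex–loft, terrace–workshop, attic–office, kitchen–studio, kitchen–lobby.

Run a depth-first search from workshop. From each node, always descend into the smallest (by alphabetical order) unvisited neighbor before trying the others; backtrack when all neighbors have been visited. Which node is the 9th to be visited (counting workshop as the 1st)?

Visit workshop
workshop → attic
attic → annex
annex → kitchen
kitchen → chapel
chapel → garage
garage → studio
studio → office
office → loft
studio → terrace
terrace → lobby
lobby → pantry
pantry → vault

Visit order: workshop, attic, annex, kitchen, chapel, garage, studio, office, loft, terrace, lobby, pantry, vault

loft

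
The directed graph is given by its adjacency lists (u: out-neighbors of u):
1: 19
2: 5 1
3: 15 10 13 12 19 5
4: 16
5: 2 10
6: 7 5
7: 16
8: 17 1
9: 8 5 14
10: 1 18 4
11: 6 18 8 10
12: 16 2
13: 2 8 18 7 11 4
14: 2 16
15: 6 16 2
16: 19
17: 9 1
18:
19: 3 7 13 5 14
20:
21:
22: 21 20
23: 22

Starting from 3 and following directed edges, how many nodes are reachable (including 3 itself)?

BFS from 3 visits: 3, 5, 10, 12, 13, 15, 19, 2, 1, 4, 18, 16, 7, 8, 11, 6, 14, 17, 9
Reachable nodes: 19 of 23 total.

19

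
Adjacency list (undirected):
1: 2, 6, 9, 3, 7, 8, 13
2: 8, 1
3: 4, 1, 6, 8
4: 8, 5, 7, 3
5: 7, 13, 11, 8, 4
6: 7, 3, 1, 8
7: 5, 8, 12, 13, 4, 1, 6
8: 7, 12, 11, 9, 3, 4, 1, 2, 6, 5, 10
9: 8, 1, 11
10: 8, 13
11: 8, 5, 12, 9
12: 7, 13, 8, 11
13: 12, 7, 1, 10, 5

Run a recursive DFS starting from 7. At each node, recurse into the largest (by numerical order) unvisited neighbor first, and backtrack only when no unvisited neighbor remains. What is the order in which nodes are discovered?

7, 13, 12, 11, 9, 8, 10, 6, 3, 4, 5, 1, 2

Visit 7
7 → 13
13 → 12
12 → 11
11 → 9
9 → 8
8 → 10
8 → 6
6 → 3
3 → 4
4 → 5
3 → 1
1 → 2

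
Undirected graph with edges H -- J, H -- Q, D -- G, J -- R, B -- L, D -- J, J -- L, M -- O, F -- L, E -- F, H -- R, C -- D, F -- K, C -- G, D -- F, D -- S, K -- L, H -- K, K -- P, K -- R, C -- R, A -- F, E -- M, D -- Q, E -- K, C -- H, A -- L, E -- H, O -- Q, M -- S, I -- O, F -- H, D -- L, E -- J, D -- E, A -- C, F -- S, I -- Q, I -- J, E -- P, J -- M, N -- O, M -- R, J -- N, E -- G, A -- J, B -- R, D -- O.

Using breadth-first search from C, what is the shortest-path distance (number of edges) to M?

2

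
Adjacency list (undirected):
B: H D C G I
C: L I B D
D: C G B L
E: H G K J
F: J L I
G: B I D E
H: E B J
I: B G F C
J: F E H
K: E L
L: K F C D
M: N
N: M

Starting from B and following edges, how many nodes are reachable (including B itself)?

BFS from B visits: B, H, D, C, G, I, E, J, L, F, K
Reachable nodes: 11 of 13 total.

11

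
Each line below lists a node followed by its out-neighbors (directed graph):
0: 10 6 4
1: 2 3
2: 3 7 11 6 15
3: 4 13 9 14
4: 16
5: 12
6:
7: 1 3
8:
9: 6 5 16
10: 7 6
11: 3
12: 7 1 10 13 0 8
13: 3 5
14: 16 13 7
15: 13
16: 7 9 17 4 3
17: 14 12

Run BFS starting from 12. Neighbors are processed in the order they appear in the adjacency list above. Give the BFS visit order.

12, 7, 1, 10, 13, 0, 8, 3, 2, 6, 5, 4, 9, 14, 11, 15, 16, 17

Visit 12; enqueue 7, 1, 10, 13, 0, 8 → queue [7, 1, 10, 13, 0, 8]
Visit 7; enqueue 3 → queue [1, 10, 13, 0, 8, 3]
Visit 1; enqueue 2 → queue [10, 13, 0, 8, 3, 2]
Visit 10; enqueue 6 → queue [13, 0, 8, 3, 2, 6]
Visit 13; enqueue 5 → queue [0, 8, 3, 2, 6, 5]
Visit 0; enqueue 4 → queue [8, 3, 2, 6, 5, 4]
Visit 8 → queue [3, 2, 6, 5, 4]
Visit 3; enqueue 9, 14 → queue [2, 6, 5, 4, 9, 14]
Visit 2; enqueue 11, 15 → queue [6, 5, 4, 9, 14, 11, 15]
Visit 6 → queue [5, 4, 9, 14, 11, 15]
Visit 5 → queue [4, 9, 14, 11, 15]
Visit 4; enqueue 16 → queue [9, 14, 11, 15, 16]
Visit 9 → queue [14, 11, 15, 16]
Visit 14 → queue [11, 15, 16]
Visit 11 → queue [15, 16]
Visit 15 → queue [16]
Visit 16; enqueue 17 → queue [17]
Visit 17 → queue []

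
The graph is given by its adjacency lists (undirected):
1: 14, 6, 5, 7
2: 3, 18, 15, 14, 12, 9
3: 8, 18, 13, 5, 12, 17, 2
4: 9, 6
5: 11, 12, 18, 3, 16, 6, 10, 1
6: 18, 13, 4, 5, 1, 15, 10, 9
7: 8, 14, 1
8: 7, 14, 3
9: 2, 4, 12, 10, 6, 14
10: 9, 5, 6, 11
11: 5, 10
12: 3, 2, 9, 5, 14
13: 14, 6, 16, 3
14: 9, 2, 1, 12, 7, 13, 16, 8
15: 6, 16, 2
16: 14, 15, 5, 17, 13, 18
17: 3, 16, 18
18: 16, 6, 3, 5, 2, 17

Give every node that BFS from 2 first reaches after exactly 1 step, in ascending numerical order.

Level 0: 2
Level 1: 3, 9, 12, 14, 15, 18
Level 2: 1, 4, 5, 6, 7, 8, 10, 13, 16, 17
Level 3: 11

3, 9, 12, 14, 15, 18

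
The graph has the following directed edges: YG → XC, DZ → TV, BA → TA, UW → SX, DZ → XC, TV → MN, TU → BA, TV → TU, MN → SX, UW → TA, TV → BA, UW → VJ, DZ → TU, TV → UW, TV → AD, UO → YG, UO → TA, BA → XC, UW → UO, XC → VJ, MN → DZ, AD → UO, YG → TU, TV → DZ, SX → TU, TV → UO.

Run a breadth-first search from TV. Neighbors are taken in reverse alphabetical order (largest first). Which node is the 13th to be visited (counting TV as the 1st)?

Visit TV; enqueue UW, UO, TU, MN, DZ, BA, AD → queue [UW, UO, TU, MN, DZ, BA, AD]
Visit UW; enqueue VJ, TA, SX → queue [UO, TU, MN, DZ, BA, AD, VJ, TA, SX]
Visit UO; enqueue YG → queue [TU, MN, DZ, BA, AD, VJ, TA, SX, YG]
Visit TU → queue [MN, DZ, BA, AD, VJ, TA, SX, YG]
Visit MN → queue [DZ, BA, AD, VJ, TA, SX, YG]
Visit DZ; enqueue XC → queue [BA, AD, VJ, TA, SX, YG, XC]
Visit BA → queue [AD, VJ, TA, SX, YG, XC]
Visit AD → queue [VJ, TA, SX, YG, XC]
Visit VJ → queue [TA, SX, YG, XC]
Visit TA → queue [SX, YG, XC]
Visit SX → queue [YG, XC]
Visit YG → queue [XC]
Visit XC → queue []

Visit order: TV, UW, UO, TU, MN, DZ, BA, AD, VJ, TA, SX, YG, XC

XC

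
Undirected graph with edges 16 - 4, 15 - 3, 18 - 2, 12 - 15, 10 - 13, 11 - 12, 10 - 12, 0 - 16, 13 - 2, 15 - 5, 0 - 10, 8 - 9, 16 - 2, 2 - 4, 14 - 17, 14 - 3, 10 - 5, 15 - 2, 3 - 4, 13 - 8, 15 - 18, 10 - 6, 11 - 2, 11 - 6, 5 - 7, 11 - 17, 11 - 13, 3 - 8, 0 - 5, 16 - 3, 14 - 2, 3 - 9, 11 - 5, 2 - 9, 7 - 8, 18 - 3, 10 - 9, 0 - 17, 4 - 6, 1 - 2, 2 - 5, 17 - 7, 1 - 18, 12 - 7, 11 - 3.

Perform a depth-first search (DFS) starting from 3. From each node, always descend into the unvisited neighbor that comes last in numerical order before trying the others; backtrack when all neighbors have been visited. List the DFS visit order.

3 18 15 12 11 17 14 2 16 4 6 10 13 8 9 7 5 0 1

Visit 3
3 → 18
18 → 15
15 → 12
12 → 11
11 → 17
17 → 14
14 → 2
2 → 16
16 → 4
4 → 6
6 → 10
10 → 13
13 → 8
8 → 9
8 → 7
7 → 5
5 → 0
2 → 1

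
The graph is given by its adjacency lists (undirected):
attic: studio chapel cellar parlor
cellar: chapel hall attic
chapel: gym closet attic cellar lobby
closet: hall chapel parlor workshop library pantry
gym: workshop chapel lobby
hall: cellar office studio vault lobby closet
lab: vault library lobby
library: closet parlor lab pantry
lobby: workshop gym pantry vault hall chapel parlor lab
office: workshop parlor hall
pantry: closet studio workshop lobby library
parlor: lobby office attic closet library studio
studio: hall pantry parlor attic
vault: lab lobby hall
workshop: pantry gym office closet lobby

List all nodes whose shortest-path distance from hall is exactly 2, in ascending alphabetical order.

attic, chapel, gym, lab, library, pantry, parlor, workshop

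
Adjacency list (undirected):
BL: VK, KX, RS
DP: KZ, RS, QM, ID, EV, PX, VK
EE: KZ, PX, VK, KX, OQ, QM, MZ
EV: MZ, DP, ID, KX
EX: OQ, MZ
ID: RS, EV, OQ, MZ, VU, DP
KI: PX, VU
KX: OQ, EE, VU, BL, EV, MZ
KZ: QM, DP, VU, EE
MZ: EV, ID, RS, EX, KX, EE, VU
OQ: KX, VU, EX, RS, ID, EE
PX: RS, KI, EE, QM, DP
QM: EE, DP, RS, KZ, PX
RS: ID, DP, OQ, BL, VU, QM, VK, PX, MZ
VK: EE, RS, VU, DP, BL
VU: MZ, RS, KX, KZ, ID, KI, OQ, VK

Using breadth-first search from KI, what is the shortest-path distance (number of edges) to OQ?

2

Level 0: KI
Level 1: PX, VU
Level 2: DP, EE, ID, KX, KZ, MZ, OQ, QM, RS, VK
Level 3: BL, EV, EX
OQ first appears at level 2.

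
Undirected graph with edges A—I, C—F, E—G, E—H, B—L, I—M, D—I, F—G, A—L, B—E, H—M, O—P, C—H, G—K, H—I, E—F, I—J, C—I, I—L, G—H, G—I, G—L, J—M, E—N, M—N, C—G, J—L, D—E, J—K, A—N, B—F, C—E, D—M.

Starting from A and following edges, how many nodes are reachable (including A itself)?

14

BFS from A visits: A, N, L, I, M, E, J, G, B, H, D, C, F, K
Reachable nodes: 14 of 16 total.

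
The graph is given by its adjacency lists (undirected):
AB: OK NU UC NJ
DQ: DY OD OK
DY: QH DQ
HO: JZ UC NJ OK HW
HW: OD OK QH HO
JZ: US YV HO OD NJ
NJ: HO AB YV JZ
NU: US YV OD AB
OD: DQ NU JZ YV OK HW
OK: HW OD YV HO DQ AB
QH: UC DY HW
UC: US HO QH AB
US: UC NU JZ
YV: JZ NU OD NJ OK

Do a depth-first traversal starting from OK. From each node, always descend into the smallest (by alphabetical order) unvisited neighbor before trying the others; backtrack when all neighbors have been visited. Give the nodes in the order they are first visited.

OK, AB, NJ, HO, HW, OD, DQ, DY, QH, UC, US, JZ, YV, NU

Visit OK
OK → AB
AB → NJ
NJ → HO
HO → HW
HW → OD
OD → DQ
DQ → DY
DY → QH
QH → UC
UC → US
US → JZ
JZ → YV
YV → NU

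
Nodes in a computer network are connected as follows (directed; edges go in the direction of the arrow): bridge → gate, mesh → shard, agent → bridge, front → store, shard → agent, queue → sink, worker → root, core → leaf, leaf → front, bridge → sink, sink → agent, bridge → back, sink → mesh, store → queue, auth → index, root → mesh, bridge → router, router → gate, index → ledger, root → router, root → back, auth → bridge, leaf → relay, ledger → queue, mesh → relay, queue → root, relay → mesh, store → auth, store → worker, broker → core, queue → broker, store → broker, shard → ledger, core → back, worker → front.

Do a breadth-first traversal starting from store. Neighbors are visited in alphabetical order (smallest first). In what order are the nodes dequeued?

Visit store; enqueue auth, broker, queue, worker → queue [auth, broker, queue, worker]
Visit auth; enqueue bridge, index → queue [broker, queue, worker, bridge, index]
Visit broker; enqueue core → queue [queue, worker, bridge, index, core]
Visit queue; enqueue root, sink → queue [worker, bridge, index, core, root, sink]
Visit worker; enqueue front → queue [bridge, index, core, root, sink, front]
Visit bridge; enqueue back, gate, router → queue [index, core, root, sink, front, back, gate, router]
Visit index; enqueue ledger → queue [core, root, sink, front, back, gate, router, ledger]
Visit core; enqueue leaf → queue [root, sink, front, back, gate, router, ledger, leaf]
Visit root; enqueue mesh → queue [sink, front, back, gate, router, ledger, leaf, mesh]
Visit sink; enqueue agent → queue [front, back, gate, router, ledger, leaf, mesh, agent]
Visit front → queue [back, gate, router, ledger, leaf, mesh, agent]
Visit back → queue [gate, router, ledger, leaf, mesh, agent]
Visit gate → queue [router, ledger, leaf, mesh, agent]
Visit router → queue [ledger, leaf, mesh, agent]
Visit ledger → queue [leaf, mesh, agent]
Visit leaf; enqueue relay → queue [mesh, agent, relay]
Visit mesh; enqueue shard → queue [agent, relay, shard]
Visit agent → queue [relay, shard]
Visit relay → queue [shard]
Visit shard → queue []

store, auth, broker, queue, worker, bridge, index, core, root, sink, front, back, gate, router, ledger, leaf, mesh, agent, relay, shard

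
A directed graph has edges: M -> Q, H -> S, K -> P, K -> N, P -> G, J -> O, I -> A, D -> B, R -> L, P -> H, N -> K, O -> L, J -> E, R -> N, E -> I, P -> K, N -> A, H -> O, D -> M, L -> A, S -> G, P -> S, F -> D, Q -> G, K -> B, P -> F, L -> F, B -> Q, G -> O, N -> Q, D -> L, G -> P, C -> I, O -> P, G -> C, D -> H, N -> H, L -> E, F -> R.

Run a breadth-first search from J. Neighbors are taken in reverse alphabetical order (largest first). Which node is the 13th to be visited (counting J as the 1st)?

N

Visit J; enqueue O, E → queue [O, E]
Visit O; enqueue P, L → queue [E, P, L]
Visit E; enqueue I → queue [P, L, I]
Visit P; enqueue S, K, H, G, F → queue [L, I, S, K, H, G, F]
Visit L; enqueue A → queue [I, S, K, H, G, F, A]
Visit I → queue [S, K, H, G, F, A]
Visit S → queue [K, H, G, F, A]
Visit K; enqueue N, B → queue [H, G, F, A, N, B]
Visit H → queue [G, F, A, N, B]
Visit G; enqueue C → queue [F, A, N, B, C]
Visit F; enqueue R, D → queue [A, N, B, C, R, D]
Visit A → queue [N, B, C, R, D]
Visit N; enqueue Q → queue [B, C, R, D, Q]
Visit B → queue [C, R, D, Q]
Visit C → queue [R, D, Q]
Visit R → queue [D, Q]
Visit D; enqueue M → queue [Q, M]
Visit Q → queue [M]
Visit M → queue []

Visit order: J, O, E, P, L, I, S, K, H, G, F, A, N, B, C, R, D, Q, M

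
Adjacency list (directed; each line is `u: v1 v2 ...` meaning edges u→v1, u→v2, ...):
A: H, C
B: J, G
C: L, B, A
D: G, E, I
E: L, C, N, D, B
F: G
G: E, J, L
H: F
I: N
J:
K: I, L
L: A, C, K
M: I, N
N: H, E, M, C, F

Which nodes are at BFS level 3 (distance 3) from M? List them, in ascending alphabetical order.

A, B, D, G, L

Level 0: M
Level 1: I, N
Level 2: C, E, F, H
Level 3: A, B, D, G, L
Level 4: J, K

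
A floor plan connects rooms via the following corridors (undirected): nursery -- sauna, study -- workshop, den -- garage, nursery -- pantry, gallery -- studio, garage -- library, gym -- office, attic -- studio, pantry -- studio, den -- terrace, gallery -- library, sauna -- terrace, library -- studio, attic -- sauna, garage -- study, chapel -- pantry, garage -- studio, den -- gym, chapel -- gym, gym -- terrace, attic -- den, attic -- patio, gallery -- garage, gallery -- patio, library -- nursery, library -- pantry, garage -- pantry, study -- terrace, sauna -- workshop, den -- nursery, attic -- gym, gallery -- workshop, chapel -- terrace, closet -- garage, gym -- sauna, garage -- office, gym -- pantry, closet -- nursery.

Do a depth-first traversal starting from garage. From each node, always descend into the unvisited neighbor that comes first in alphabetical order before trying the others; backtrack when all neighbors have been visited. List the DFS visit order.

Visit garage
garage → closet
closet → nursery
nursery → den
den → attic
attic → gym
gym → chapel
chapel → pantry
pantry → library
library → gallery
gallery → patio
gallery → studio
gallery → workshop
workshop → sauna
sauna → terrace
terrace → study
gym → office

garage → closet → nursery → den → attic → gym → chapel → pantry → library → gallery → patio → studio → workshop → sauna → terrace → study → office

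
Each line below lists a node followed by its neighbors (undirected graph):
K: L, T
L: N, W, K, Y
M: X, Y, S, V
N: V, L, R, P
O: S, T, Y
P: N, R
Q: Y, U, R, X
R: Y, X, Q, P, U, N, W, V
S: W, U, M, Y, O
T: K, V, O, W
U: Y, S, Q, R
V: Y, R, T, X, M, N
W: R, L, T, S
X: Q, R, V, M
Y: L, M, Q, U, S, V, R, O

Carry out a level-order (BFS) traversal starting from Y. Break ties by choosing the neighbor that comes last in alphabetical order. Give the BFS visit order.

Y, V, U, S, R, Q, O, M, L, X, T, N, W, P, K

Visit Y; enqueue V, U, S, R, Q, O, M, L → queue [V, U, S, R, Q, O, M, L]
Visit V; enqueue X, T, N → queue [U, S, R, Q, O, M, L, X, T, N]
Visit U → queue [S, R, Q, O, M, L, X, T, N]
Visit S; enqueue W → queue [R, Q, O, M, L, X, T, N, W]
Visit R; enqueue P → queue [Q, O, M, L, X, T, N, W, P]
Visit Q → queue [O, M, L, X, T, N, W, P]
Visit O → queue [M, L, X, T, N, W, P]
Visit M → queue [L, X, T, N, W, P]
Visit L; enqueue K → queue [X, T, N, W, P, K]
Visit X → queue [T, N, W, P, K]
Visit T → queue [N, W, P, K]
Visit N → queue [W, P, K]
Visit W → queue [P, K]
Visit P → queue [K]
Visit K → queue []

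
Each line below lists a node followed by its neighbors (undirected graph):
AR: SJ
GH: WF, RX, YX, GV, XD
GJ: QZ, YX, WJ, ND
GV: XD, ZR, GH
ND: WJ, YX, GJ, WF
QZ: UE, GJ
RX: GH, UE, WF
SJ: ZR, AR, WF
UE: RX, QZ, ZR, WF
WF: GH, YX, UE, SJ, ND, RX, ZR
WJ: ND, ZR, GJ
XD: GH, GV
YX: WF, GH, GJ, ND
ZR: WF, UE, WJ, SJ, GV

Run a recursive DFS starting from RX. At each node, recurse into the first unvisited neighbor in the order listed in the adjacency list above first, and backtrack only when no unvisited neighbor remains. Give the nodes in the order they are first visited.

RX -> GH -> WF -> YX -> GJ -> QZ -> UE -> ZR -> WJ -> ND -> SJ -> AR -> GV -> XD

Visit RX
RX → GH
GH → WF
WF → YX
YX → GJ
GJ → QZ
QZ → UE
UE → ZR
ZR → WJ
WJ → ND
ZR → SJ
SJ → AR
ZR → GV
GV → XD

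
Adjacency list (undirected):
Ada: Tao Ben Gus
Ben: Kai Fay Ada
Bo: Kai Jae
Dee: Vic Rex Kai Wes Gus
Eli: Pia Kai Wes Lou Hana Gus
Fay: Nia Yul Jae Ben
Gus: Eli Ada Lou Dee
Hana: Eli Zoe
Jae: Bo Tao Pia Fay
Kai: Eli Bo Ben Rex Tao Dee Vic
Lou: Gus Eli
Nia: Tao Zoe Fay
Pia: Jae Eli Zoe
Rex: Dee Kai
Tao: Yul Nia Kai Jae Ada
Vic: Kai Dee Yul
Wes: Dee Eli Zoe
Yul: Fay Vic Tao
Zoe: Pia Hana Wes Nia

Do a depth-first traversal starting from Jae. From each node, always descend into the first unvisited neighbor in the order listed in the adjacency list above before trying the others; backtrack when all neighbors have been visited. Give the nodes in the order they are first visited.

Jae → Bo → Kai → Eli → Pia → Zoe → Hana → Wes → Dee → Vic → Yul → Fay → Nia → Tao → Ada → Ben → Gus → Lou → Rex

Visit Jae
Jae → Bo
Bo → Kai
Kai → Eli
Eli → Pia
Pia → Zoe
Zoe → Hana
Zoe → Wes
Wes → Dee
Dee → Vic
Vic → Yul
Yul → Fay
Fay → Nia
Nia → Tao
Tao → Ada
Ada → Ben
Ada → Gus
Gus → Lou
Dee → Rex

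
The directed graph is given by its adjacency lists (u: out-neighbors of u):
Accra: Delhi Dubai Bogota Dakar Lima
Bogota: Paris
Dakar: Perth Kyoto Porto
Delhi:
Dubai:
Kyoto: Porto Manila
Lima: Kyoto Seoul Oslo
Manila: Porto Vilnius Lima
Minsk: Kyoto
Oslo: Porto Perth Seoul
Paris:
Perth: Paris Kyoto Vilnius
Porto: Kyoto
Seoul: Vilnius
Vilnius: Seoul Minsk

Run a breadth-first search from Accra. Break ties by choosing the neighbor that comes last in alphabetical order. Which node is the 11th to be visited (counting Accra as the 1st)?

Perth

Visit Accra; enqueue Lima, Dubai, Delhi, Dakar, Bogota → queue [Lima, Dubai, Delhi, Dakar, Bogota]
Visit Lima; enqueue Seoul, Oslo, Kyoto → queue [Dubai, Delhi, Dakar, Bogota, Seoul, Oslo, Kyoto]
Visit Dubai → queue [Delhi, Dakar, Bogota, Seoul, Oslo, Kyoto]
Visit Delhi → queue [Dakar, Bogota, Seoul, Oslo, Kyoto]
Visit Dakar; enqueue Porto, Perth → queue [Bogota, Seoul, Oslo, Kyoto, Porto, Perth]
Visit Bogota; enqueue Paris → queue [Seoul, Oslo, Kyoto, Porto, Perth, Paris]
Visit Seoul; enqueue Vilnius → queue [Oslo, Kyoto, Porto, Perth, Paris, Vilnius]
Visit Oslo → queue [Kyoto, Porto, Perth, Paris, Vilnius]
Visit Kyoto; enqueue Manila → queue [Porto, Perth, Paris, Vilnius, Manila]
Visit Porto → queue [Perth, Paris, Vilnius, Manila]
Visit Perth → queue [Paris, Vilnius, Manila]
Visit Paris → queue [Vilnius, Manila]
Visit Vilnius; enqueue Minsk → queue [Manila, Minsk]
Visit Manila → queue [Minsk]
Visit Minsk → queue []

Visit order: Accra, Lima, Dubai, Delhi, Dakar, Bogota, Seoul, Oslo, Kyoto, Porto, Perth, Paris, Vilnius, Manila, Minsk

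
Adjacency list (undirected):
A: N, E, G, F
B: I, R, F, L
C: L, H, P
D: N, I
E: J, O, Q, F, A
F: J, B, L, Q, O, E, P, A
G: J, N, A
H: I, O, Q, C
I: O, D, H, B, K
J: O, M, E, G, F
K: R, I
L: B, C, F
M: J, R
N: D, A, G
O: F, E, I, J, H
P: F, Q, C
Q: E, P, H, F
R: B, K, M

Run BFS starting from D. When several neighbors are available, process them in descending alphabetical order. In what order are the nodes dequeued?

D, N, I, G, A, O, K, H, B, J, F, E, R, Q, C, L, M, P

Visit D; enqueue N, I → queue [N, I]
Visit N; enqueue G, A → queue [I, G, A]
Visit I; enqueue O, K, H, B → queue [G, A, O, K, H, B]
Visit G; enqueue J → queue [A, O, K, H, B, J]
Visit A; enqueue F, E → queue [O, K, H, B, J, F, E]
Visit O → queue [K, H, B, J, F, E]
Visit K; enqueue R → queue [H, B, J, F, E, R]
Visit H; enqueue Q, C → queue [B, J, F, E, R, Q, C]
Visit B; enqueue L → queue [J, F, E, R, Q, C, L]
Visit J; enqueue M → queue [F, E, R, Q, C, L, M]
Visit F; enqueue P → queue [E, R, Q, C, L, M, P]
Visit E → queue [R, Q, C, L, M, P]
Visit R → queue [Q, C, L, M, P]
Visit Q → queue [C, L, M, P]
Visit C → queue [L, M, P]
Visit L → queue [M, P]
Visit M → queue [P]
Visit P → queue []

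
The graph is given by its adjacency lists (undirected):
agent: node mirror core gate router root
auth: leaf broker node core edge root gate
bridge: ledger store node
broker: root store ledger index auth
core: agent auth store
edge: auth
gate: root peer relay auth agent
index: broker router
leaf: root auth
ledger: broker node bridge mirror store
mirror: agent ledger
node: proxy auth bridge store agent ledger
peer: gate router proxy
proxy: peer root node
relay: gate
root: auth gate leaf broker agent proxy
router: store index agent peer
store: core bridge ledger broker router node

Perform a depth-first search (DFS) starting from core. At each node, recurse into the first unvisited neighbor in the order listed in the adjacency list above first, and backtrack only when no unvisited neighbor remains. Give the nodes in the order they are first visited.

core → agent → node → proxy → peer → gate → root → auth → leaf → broker → store → bridge → ledger → mirror → router → index → edge → relay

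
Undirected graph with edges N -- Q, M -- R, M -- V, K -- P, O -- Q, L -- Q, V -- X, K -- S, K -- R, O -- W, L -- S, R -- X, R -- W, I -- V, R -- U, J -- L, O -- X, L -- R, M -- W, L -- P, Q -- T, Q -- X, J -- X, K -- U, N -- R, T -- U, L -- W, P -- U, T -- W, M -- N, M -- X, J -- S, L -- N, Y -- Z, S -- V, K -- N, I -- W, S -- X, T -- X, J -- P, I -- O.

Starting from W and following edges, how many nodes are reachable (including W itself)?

16

BFS from W visits: W, I, L, M, O, R, T, V, J, N, P, Q, S, X, K, U
Reachable nodes: 16 of 18 total.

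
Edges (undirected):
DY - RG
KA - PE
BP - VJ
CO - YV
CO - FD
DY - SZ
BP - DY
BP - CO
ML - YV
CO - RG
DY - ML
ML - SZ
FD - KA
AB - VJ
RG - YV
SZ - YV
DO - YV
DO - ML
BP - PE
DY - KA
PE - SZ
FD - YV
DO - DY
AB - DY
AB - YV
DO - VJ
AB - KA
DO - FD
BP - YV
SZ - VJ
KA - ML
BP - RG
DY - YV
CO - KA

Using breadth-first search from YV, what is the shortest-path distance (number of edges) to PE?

Level 0: YV
Level 1: AB, BP, CO, DO, DY, FD, ML, RG, SZ
Level 2: KA, PE, VJ
PE first appears at level 2.

2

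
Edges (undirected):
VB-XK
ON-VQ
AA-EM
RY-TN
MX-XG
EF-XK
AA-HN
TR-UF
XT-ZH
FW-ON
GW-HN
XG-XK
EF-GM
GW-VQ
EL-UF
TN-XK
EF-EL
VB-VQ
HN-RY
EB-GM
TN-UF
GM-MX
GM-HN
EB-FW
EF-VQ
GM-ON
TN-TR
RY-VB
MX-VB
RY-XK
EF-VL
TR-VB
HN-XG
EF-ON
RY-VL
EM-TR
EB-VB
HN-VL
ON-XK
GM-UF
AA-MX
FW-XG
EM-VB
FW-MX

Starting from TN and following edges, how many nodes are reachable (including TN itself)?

BFS from TN visits: TN, RY, TR, UF, XK, HN, VB, VL, EM, EL, GM, EF, ON, XG, AA, GW, EB, MX, VQ, FW
Reachable nodes: 20 of 22 total.

20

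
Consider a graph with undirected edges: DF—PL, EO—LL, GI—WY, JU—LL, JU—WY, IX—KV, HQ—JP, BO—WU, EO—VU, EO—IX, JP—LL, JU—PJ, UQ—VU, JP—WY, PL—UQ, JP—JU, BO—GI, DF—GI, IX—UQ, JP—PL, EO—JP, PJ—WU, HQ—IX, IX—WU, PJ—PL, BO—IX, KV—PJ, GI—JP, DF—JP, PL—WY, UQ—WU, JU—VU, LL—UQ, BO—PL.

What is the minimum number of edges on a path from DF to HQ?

2

Level 0: DF
Level 1: GI, JP, PL
Level 2: BO, EO, HQ, JU, LL, PJ, UQ, WY
Level 3: IX, KV, VU, WU
HQ first appears at level 2.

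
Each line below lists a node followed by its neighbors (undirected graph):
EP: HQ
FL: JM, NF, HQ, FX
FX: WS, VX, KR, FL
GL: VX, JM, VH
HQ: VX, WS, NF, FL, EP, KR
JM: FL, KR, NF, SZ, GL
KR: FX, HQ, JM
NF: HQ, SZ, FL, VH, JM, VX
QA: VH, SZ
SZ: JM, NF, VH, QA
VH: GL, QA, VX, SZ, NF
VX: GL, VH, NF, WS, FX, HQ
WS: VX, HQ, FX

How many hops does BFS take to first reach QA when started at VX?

Level 0: VX
Level 1: FX, GL, HQ, NF, VH, WS
Level 2: EP, FL, JM, KR, QA, SZ
QA first appears at level 2.

2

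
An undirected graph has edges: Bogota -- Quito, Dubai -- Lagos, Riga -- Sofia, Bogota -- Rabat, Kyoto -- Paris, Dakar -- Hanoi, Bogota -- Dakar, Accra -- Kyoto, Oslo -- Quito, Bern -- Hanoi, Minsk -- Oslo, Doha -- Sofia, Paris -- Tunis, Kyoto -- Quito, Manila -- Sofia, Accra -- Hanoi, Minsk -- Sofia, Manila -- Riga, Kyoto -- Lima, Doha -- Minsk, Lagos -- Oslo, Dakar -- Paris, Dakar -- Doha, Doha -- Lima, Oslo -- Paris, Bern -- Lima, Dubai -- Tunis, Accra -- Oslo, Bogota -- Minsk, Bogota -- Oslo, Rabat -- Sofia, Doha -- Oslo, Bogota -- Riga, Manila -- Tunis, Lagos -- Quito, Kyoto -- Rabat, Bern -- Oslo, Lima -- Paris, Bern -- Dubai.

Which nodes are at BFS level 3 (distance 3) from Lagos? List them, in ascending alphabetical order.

Level 0: Lagos
Level 1: Dubai, Oslo, Quito
Level 2: Accra, Bern, Bogota, Doha, Kyoto, Minsk, Paris, Tunis
Level 3: Dakar, Hanoi, Lima, Manila, Rabat, Riga, Sofia

Dakar, Hanoi, Lima, Manila, Rabat, Riga, Sofia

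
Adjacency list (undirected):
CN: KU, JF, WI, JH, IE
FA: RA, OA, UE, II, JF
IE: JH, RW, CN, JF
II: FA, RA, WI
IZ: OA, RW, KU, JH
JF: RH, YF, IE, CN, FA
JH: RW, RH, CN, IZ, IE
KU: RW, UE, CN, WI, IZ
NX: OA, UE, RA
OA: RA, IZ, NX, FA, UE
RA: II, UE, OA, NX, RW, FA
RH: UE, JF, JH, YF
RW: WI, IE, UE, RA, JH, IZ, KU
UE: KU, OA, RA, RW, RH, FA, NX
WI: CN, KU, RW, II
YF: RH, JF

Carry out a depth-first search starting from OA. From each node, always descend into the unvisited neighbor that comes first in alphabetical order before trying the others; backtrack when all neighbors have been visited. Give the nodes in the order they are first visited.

Visit OA
OA → FA
FA → II
II → RA
RA → NX
NX → UE
UE → KU
KU → CN
CN → IE
IE → JF
JF → RH
RH → JH
JH → IZ
IZ → RW
RW → WI
RH → YF

OA -> FA -> II -> RA -> NX -> UE -> KU -> CN -> IE -> JF -> RH -> JH -> IZ -> RW -> WI -> YF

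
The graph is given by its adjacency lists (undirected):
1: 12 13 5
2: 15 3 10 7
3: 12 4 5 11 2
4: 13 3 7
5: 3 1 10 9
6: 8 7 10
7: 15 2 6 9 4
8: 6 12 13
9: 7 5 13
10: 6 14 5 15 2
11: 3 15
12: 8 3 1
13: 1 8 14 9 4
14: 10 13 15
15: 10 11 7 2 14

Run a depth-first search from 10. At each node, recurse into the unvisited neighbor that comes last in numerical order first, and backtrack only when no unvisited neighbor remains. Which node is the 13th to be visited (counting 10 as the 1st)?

Visit 10
10 → 15
15 → 14
14 → 13
13 → 9
9 → 7
7 → 6
6 → 8
8 → 12
12 → 3
3 → 11
3 → 5
5 → 1
3 → 4
3 → 2

Visit order: 10, 15, 14, 13, 9, 7, 6, 8, 12, 3, 11, 5, 1, 4, 2

1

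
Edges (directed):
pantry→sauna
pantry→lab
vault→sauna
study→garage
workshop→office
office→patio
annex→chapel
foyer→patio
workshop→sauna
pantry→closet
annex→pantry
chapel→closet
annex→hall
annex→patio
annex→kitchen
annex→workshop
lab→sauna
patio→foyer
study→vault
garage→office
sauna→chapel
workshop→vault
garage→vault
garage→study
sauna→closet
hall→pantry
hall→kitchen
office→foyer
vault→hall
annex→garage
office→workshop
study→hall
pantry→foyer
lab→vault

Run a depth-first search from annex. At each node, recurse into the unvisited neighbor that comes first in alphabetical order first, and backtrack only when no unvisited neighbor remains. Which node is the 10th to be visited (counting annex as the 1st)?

Visit annex
annex → chapel
chapel → closet
annex → garage
garage → office
office → foyer
foyer → patio
office → workshop
workshop → sauna
workshop → vault
vault → hall
hall → kitchen
hall → pantry
pantry → lab
garage → study

Visit order: annex, chapel, closet, garage, office, foyer, patio, workshop, sauna, vault, hall, kitchen, pantry, lab, study

vault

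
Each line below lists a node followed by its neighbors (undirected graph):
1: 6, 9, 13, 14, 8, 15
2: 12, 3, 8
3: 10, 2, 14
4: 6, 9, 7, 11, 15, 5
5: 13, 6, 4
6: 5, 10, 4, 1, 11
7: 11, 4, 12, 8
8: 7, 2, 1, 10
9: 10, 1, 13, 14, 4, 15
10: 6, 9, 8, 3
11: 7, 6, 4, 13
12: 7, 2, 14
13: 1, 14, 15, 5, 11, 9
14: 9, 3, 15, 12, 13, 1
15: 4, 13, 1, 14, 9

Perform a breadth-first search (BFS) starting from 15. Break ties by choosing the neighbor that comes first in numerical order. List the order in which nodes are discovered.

15, 1, 4, 9, 13, 14, 6, 8, 5, 7, 11, 10, 3, 12, 2

Visit 15; enqueue 1, 4, 9, 13, 14 → queue [1, 4, 9, 13, 14]
Visit 1; enqueue 6, 8 → queue [4, 9, 13, 14, 6, 8]
Visit 4; enqueue 5, 7, 11 → queue [9, 13, 14, 6, 8, 5, 7, 11]
Visit 9; enqueue 10 → queue [13, 14, 6, 8, 5, 7, 11, 10]
Visit 13 → queue [14, 6, 8, 5, 7, 11, 10]
Visit 14; enqueue 3, 12 → queue [6, 8, 5, 7, 11, 10, 3, 12]
Visit 6 → queue [8, 5, 7, 11, 10, 3, 12]
Visit 8; enqueue 2 → queue [5, 7, 11, 10, 3, 12, 2]
Visit 5 → queue [7, 11, 10, 3, 12, 2]
Visit 7 → queue [11, 10, 3, 12, 2]
Visit 11 → queue [10, 3, 12, 2]
Visit 10 → queue [3, 12, 2]
Visit 3 → queue [12, 2]
Visit 12 → queue [2]
Visit 2 → queue []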